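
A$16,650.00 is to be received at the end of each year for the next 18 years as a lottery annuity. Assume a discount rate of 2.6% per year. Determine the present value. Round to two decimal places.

A$236,935.85

This is an ordinary annuity: 18 payments of A$16,650.00 at the end of each year.
Periodic rate r = 0.026 per year.
PV = PMT × [(1 − (1+r)^−n)/r] = 16,650 × [1 − (1+r)^−18] / r = A$236,935.85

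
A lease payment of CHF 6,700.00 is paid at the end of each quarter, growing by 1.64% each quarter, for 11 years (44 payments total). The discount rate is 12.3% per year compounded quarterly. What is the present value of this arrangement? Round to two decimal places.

CHF 214,945.30

Periodic rate r = 0.123/4 per quarter; n is counted in quarters.
Growing ordinary annuity: PV = PMT₁ × [1 − ((1+g)/(1+r))^n] / (r − g) = 6,700 × [1 − ((1+0.0164)/(1+r))^44] / (r − 0.0164) = CHF 214,945.30.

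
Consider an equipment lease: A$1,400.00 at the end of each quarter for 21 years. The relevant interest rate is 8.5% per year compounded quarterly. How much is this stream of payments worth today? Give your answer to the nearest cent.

A$54,618.80

This is an ordinary annuity: 84 payments of A$1,400.00 at the end of each quarter.
Periodic rate r = 0.085/4 per quarter; n is counted in quarters.
PV = PMT × [(1 − (1+r)^−n)/r] = 1,400 × [1 − (1+r)^−84] / r = A$54,618.80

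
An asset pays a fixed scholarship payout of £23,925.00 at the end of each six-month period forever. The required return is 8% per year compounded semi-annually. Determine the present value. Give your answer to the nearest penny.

£598,125.00

Periodic rate r = 0.08/2 per half-year.
Level perpetuity: PV = PMT / r = 23,925 / (0.08/2) = £598,125.00.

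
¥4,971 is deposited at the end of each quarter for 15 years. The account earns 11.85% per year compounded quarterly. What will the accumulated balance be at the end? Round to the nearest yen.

This is an ordinary annuity: 60 deposits of ¥4,971 at the end of each quarter.
Periodic rate r = 0.1185/4 per quarter; n is counted in quarters.
FV = PMT × [((1+r)^n − 1)/r] = 4,971 × [(1+r)^60 − 1] / r = ¥799,433

¥799,433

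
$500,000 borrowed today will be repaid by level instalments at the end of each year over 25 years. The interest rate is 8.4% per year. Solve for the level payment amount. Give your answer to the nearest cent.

$48,450.03

Level ordinary annuity; solve PV = PMT × [(1 − (1+r)^−n)/r] for PMT.
Periodic rate r = 0.084 per year.
With n = 25: PMT = 500,000 / ([(1 − (1+r)^−n)/r]) = $48,450.03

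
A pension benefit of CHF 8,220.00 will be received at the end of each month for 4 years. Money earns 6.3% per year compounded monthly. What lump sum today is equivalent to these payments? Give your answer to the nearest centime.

CHF 347,968.63

This is an ordinary annuity: 48 payments of CHF 8,220.00 at the end of each month.
Periodic rate r = 0.063/12 per month; n is counted in months.
PV = PMT × [(1 − (1+r)^−n)/r] = 8,220 × [1 − (1+r)^−48] / r = CHF 347,968.63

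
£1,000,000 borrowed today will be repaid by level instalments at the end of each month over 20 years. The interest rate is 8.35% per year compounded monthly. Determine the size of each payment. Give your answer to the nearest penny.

Level ordinary annuity; solve PV = PMT × [(1 − (1+r)^−n)/r] for PMT.
Periodic rate r = 0.0835/12 per month; n is counted in months.
With n = 240: PMT = 1,000,000 / ([(1 − (1+r)^−n)/r]) = £8,583.53

£8,583.53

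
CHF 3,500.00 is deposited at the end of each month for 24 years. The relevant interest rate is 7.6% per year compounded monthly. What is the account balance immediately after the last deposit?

CHF 2,852,162.80

This is an ordinary annuity: 288 deposits of CHF 3,500.00 at the end of each month.
Periodic rate r = 0.076/12 per month; n is counted in months.
FV = PMT × [((1+r)^n − 1)/r] = 3,500 × [(1+r)^288 − 1] / r = CHF 2,852,162.80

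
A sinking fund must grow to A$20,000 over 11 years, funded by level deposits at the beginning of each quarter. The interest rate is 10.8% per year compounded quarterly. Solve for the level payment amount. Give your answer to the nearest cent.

Level annuity due; solve FV = PMT × [((1+r)^n − 1)/r] × (1+r) for PMT.
Periodic rate r = 0.108/4 per quarter; n is counted in quarters.
With n = 44: PMT = 20,000 / ([((1+r)^n − 1)/r] × (1+r)) = A$235.87

A$235.87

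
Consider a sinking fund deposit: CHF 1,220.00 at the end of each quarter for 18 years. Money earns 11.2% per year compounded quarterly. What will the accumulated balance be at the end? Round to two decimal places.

This is an ordinary annuity: 72 deposits of CHF 1,220.00 at the end of each quarter.
Periodic rate r = 0.112/4 per quarter; n is counted in quarters.
FV = PMT × [((1+r)^n − 1)/r] = 1,220 × [(1+r)^72 − 1] / r = CHF 274,632.88

CHF 274,632.88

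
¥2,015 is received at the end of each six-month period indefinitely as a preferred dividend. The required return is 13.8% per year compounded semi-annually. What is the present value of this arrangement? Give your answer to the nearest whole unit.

¥29,203

Periodic rate r = 0.138/2 per half-year.
Level perpetuity: PV = PMT / r = 2,015 / (0.138/2) = ¥29,203.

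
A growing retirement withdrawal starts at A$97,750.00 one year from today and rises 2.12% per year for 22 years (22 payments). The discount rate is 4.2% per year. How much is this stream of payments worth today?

A$1,683,727.48

Periodic rate r = 0.042 per year.
Growing ordinary annuity: PV = PMT₁ × [1 − ((1+g)/(1+r))^n] / (r − g) = 97,750 × [1 − ((1+0.0212)/(1+r))^22] / (r − 0.0212) = A$1,683,727.48.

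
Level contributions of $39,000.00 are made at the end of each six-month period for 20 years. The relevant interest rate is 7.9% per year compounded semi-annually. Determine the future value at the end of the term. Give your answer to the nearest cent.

$3,662,597.25

This is an ordinary annuity: 40 deposits of $39,000.00 at the end of each six-month period.
Periodic rate r = 0.079/2 per half-year; n is counted in half-years.
FV = PMT × [((1+r)^n − 1)/r] = 39,000 × [(1+r)^40 − 1] / r = $3,662,597.25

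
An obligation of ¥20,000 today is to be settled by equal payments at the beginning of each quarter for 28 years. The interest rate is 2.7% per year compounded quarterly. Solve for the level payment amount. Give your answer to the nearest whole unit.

Level annuity due; solve PV = PMT × [(1 − (1+r)^−n)/r] × (1+r) for PMT.
Periodic rate r = 0.027/4 per quarter; n is counted in quarters.
With n = 112: PMT = 20,000 / ([(1 − (1+r)^−n)/r] × (1+r)) = ¥253

¥253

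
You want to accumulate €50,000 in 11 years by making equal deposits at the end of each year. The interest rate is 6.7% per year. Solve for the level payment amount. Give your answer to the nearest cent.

€3,218.56

Level ordinary annuity; solve FV = PMT × [((1+r)^n − 1)/r] for PMT.
Periodic rate r = 0.067 per year.
With n = 11: PMT = 50,000 / ([((1+r)^n − 1)/r]) = €3,218.56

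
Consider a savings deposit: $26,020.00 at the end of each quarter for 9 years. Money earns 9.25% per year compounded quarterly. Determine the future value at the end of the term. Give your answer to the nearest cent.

This is an ordinary annuity: 36 deposits of $26,020.00 at the end of each quarter.
Periodic rate r = 0.0925/4 per quarter; n is counted in quarters.
FV = PMT × [((1+r)^n − 1)/r] = 26,020 × [(1+r)^36 − 1] / r = $1,437,279.89

$1,437,279.89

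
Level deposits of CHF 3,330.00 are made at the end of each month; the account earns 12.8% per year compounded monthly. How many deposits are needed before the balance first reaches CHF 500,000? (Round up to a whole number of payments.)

Periodic rate r = 0.128/12 per month; n is counted in months.
Ordinary annuity FV: 500,000 = 3,330 × [((1+r)^n − 1)/r].
(1+r)^n = 1 + 500,000 × r / 3,330, so n = ln(1 + 500,000·r/3,330) / ln(1+r) = 90.11.
Round up to a whole number of payments: n = 91.

91 payments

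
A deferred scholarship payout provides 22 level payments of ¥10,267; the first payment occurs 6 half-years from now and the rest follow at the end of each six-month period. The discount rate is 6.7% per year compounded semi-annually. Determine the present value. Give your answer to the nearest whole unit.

¥134,027

Ordinary annuity of 22 payments, first payment at period 6.
Periodic rate r = 0.067/2 per half-year; n is counted in half-years.
The ordinary-annuity PV formula values the stream one period before the first payment (period 5); discount that back 5 periods:
PV₀ = 10,267 × [1 − (1+r)^−22] / r × (1+r)^−5 = ¥134,027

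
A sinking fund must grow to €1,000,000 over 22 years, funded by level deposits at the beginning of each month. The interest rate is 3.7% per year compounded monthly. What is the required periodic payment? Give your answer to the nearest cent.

Level annuity due; solve FV = PMT × [((1+r)^n − 1)/r] × (1+r) for PMT.
Periodic rate r = 0.037/12 per month; n is counted in months.
With n = 264: PMT = 1,000,000 / ([((1+r)^n − 1)/r] × (1+r)) = €2,451.06

€2,451.06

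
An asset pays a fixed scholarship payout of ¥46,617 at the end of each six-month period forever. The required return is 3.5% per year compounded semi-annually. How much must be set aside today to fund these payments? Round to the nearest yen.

Periodic rate r = 0.035/2 per half-year.
Level perpetuity: PV = PMT / r = 46,617 / (0.035/2) = ¥2,663,829.

¥2,663,829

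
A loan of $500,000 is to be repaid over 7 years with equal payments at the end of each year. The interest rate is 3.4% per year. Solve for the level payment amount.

$81,467.35

Level ordinary annuity; solve PV = PMT × [(1 − (1+r)^−n)/r] for PMT.
Periodic rate r = 0.034 per year.
With n = 7: PMT = 500,000 / ([(1 − (1+r)^−n)/r]) = $81,467.35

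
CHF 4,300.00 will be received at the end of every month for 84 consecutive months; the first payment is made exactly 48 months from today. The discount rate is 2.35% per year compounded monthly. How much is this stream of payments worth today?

Ordinary annuity of 84 payments, first payment at period 48.
Periodic rate r = 0.0235/12 per month; n is counted in months.
The ordinary-annuity PV formula values the stream one period before the first payment (period 47); discount that back 47 periods:
PV₀ = 4,300 × [1 − (1+r)^−84] / r × (1+r)^−47 = CHF 303,522.97

CHF 303,522.97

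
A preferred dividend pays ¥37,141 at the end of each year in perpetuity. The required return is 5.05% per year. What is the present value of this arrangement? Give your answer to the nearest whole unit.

¥735,465

Periodic rate r = 0.0505 per year.
Level perpetuity: PV = PMT / r = 37,141 / (0.0505) = ¥735,465.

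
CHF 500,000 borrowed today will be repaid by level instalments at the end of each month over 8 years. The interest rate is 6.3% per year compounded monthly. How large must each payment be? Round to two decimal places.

CHF 6,643.99

Level ordinary annuity; solve PV = PMT × [(1 − (1+r)^−n)/r] for PMT.
Periodic rate r = 0.063/12 per month; n is counted in months.
With n = 96: PMT = 500,000 / ([(1 − (1+r)^−n)/r]) = CHF 6,643.99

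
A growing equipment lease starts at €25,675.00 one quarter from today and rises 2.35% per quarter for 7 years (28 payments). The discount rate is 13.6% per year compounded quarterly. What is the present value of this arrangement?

Periodic rate r = 0.136/4 per quarter; n is counted in quarters.
Growing ordinary annuity: PV = PMT₁ × [1 − ((1+g)/(1+r))^n] / (r − g) = 25,675 × [1 − ((1+0.0235)/(1+r))^28] / (r − 0.0235) = €607,829.33.

€607,829.33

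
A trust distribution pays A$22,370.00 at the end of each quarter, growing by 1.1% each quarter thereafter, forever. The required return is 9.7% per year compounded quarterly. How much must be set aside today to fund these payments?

Periodic rate r = 0.097/4 per quarter.
Growing perpetuity (Gordon): PV = PMT₁ / (r − g) = 22,370 / (r − 0.011) = A$1,688,301.89.

A$1,688,301.89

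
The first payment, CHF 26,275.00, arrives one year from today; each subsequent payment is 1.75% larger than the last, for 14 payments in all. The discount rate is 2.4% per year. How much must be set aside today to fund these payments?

Periodic rate r = 0.024 per year.
Growing ordinary annuity: PV = PMT₁ × [1 − ((1+g)/(1+r))^n] / (r − g) = 26,275 × [1 − ((1+0.0175)/(1+r))^14] / (r − 0.0175) = CHF 344,776.68.

CHF 344,776.68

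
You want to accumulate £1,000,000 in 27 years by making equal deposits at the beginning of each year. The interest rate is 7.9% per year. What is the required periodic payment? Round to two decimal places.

£10,781.72

Level annuity due; solve FV = PMT × [((1+r)^n − 1)/r] × (1+r) for PMT.
Periodic rate r = 0.079 per year.
With n = 27: PMT = 1,000,000 / ([((1+r)^n − 1)/r] × (1+r)) = £10,781.72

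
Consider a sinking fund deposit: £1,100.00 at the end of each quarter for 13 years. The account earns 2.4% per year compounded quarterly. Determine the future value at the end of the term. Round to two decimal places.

This is an ordinary annuity: 52 deposits of £1,100.00 at the end of each quarter.
Periodic rate r = 0.024/4 per quarter; n is counted in quarters.
FV = PMT × [((1+r)^n − 1)/r] = 1,100 × [(1+r)^52 − 1] / r = £66,894.97

£66,894.97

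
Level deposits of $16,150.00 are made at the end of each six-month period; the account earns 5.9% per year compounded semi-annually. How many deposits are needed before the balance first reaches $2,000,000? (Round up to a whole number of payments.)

Periodic rate r = 0.059/2 per half-year; n is counted in half-years.
Ordinary annuity FV: 2,000,000 = 16,150 × [((1+r)^n − 1)/r].
(1+r)^n = 1 + 2,000,000 × r / 16,150, so n = ln(1 + 2,000,000·r/16,150) / ln(1+r) = 52.89.
Round up to a whole number of payments: n = 53.

53 payments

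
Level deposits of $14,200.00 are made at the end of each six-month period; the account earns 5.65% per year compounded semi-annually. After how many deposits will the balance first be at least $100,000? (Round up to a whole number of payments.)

Periodic rate r = 0.0565/2 per half-year; n is counted in half-years.
Ordinary annuity FV: 100,000 = 14,200 × [((1+r)^n − 1)/r].
(1+r)^n = 1 + 100,000 × r / 14,200, so n = ln(1 + 100,000·r/14,200) / ln(1+r) = 6.51.
Round up to a whole number of payments: n = 7.

7 payments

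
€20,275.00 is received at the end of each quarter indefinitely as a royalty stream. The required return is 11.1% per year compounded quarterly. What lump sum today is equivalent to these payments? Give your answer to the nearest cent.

Periodic rate r = 0.111/4 per quarter.
Level perpetuity: PV = PMT / r = 20,275 / (0.111/4) = €730,630.63.

€730,630.63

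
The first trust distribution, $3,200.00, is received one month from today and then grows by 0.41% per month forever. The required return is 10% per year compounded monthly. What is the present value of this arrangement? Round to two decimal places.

$755,905.51

Periodic rate r = 0.1/12 per month.
Growing perpetuity (Gordon): PV = PMT₁ / (r − g) = 3,200 / (r − 0.0041) = $755,905.51.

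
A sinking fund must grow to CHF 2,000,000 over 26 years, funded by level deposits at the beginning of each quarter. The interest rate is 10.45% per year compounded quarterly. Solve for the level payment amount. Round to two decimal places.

CHF 3,739.70

Level annuity due; solve FV = PMT × [((1+r)^n − 1)/r] × (1+r) for PMT.
Periodic rate r = 0.1045/4 per quarter; n is counted in quarters.
With n = 104: PMT = 2,000,000 / ([((1+r)^n − 1)/r] × (1+r)) = CHF 3,739.70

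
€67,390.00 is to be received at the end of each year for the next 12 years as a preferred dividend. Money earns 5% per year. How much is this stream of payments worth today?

This is an ordinary annuity: 12 payments of €67,390.00 at the end of each year.
Periodic rate r = 0.05 per year.
PV = PMT × [(1 − (1+r)^−n)/r] = 67,390 × [1 − (1+r)^−12] / r = €597,294.53

€597,294.53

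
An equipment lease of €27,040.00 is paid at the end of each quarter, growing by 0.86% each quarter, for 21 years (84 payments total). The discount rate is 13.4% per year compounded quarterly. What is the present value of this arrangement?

€945,946.40

Periodic rate r = 0.134/4 per quarter; n is counted in quarters.
Growing ordinary annuity: PV = PMT₁ × [1 − ((1+g)/(1+r))^n] / (r − g) = 27,040 × [1 − ((1+0.0086)/(1+r))^84] / (r − 0.0086) = €945,946.40.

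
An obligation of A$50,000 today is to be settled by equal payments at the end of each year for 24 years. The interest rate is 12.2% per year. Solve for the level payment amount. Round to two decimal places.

Level ordinary annuity; solve PV = PMT × [(1 − (1+r)^−n)/r] for PMT.
Periodic rate r = 0.122 per year.
With n = 24: PMT = 50,000 / ([(1 − (1+r)^−n)/r]) = A$6,510.98

A$6,510.98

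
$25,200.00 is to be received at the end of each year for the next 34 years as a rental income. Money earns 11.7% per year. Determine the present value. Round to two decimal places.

$210,379.58

This is an ordinary annuity: 34 payments of $25,200.00 at the end of each year.
Periodic rate r = 0.117 per year.
PV = PMT × [(1 − (1+r)^−n)/r] = 25,200 × [1 − (1+r)^−34] / r = $210,379.58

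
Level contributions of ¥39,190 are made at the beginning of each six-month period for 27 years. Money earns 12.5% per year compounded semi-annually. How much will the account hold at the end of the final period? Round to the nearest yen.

This is an annuity due: 54 deposits of ¥39,190 at the beginning of each six-month period.
Periodic rate r = 0.125/2 per half-year; n is counted in half-years.
FV = PMT × [((1+r)^n − 1)/r] × (1+r) = 39,190 × [(1+r)^54 − 1] / r × (1+r) = ¥16,928,673

¥16,928,673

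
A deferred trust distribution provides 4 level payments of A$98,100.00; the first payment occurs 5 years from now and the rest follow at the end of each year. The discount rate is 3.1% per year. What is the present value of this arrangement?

A$321,959.04

Ordinary annuity of 4 payments, first payment at period 5.
Periodic rate r = 0.031 per year.
The ordinary-annuity PV formula values the stream one period before the first payment (period 4); discount that back 4 periods:
PV₀ = 98,100 × [1 − (1+r)^−4] / r × (1+r)^−4 = A$321,959.04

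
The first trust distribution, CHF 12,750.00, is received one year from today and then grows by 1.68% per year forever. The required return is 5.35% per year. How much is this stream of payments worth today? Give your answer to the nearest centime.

CHF 347,411.44

Periodic rate r = 0.0535 per year.
Growing perpetuity (Gordon): PV = PMT₁ / (r − g) = 12,750 / (r − 0.0168) = CHF 347,411.44.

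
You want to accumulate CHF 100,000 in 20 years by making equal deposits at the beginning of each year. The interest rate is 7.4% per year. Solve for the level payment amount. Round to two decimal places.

CHF 2,173.87

Level annuity due; solve FV = PMT × [((1+r)^n − 1)/r] × (1+r) for PMT.
Periodic rate r = 0.074 per year.
With n = 20: PMT = 100,000 / ([((1+r)^n − 1)/r] × (1+r)) = CHF 2,173.87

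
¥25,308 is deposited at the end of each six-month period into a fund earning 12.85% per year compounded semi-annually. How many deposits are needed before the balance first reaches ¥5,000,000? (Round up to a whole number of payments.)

Periodic rate r = 0.1285/2 per half-year; n is counted in half-years.
Ordinary annuity FV: 5,000,000 = 25,308 × [((1+r)^n − 1)/r].
(1+r)^n = 1 + 5,000,000 × r / 25,308, so n = ln(1 + 5,000,000·r/25,308) / ln(1+r) = 42.03.
Round up to a whole number of payments: n = 43.

43 payments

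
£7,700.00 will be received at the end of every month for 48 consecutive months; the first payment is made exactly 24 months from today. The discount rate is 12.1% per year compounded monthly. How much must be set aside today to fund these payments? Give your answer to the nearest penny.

Ordinary annuity of 48 payments, first payment at period 24.
Periodic rate r = 0.121/12 per month; n is counted in months.
The ordinary-annuity PV formula values the stream one period before the first payment (period 23); discount that back 23 periods:
PV₀ = 7,700 × [1 − (1+r)^−48] / r × (1+r)^−23 = £231,713.57

£231,713.57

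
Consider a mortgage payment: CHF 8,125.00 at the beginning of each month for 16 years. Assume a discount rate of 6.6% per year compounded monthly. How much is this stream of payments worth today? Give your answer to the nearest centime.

CHF 967,213.29

This is an annuity due: 192 payments of CHF 8,125.00 at the beginning of each month.
Periodic rate r = 0.066/12 per month; n is counted in months.
PV = PMT × [(1 − (1+r)^−n)/r] × (1+r) = 8,125 × [1 − (1+r)^−192] / r × (1+r) = CHF 967,213.29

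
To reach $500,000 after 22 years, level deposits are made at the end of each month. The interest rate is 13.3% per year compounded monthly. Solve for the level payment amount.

$319.31

Level ordinary annuity; solve FV = PMT × [((1+r)^n − 1)/r] for PMT.
Periodic rate r = 0.133/12 per month; n is counted in months.
With n = 264: PMT = 500,000 / ([((1+r)^n − 1)/r]) = $319.31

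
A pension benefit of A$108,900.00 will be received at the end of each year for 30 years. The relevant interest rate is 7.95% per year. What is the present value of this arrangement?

A$1,231,778.82

This is an ordinary annuity: 30 payments of A$108,900.00 at the end of each year.
Periodic rate r = 0.0795 per year.
PV = PMT × [(1 − (1+r)^−n)/r] = 108,900 × [1 − (1+r)^−30] / r = A$1,231,778.82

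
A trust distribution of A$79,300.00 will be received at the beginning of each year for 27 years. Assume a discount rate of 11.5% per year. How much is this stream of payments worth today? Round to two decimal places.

A$728,180.74

This is an annuity due: 27 payments of A$79,300.00 at the beginning of each year.
Periodic rate r = 0.115 per year.
PV = PMT × [(1 − (1+r)^−n)/r] × (1+r) = 79,300 × [1 − (1+r)^−27] / r × (1+r) = A$728,180.74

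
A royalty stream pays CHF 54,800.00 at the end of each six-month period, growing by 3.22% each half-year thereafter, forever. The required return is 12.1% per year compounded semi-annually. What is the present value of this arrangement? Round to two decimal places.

Periodic rate r = 0.121/2 per half-year.
Growing perpetuity (Gordon): PV = PMT₁ / (r − g) = 54,800 / (r − 0.0322) = CHF 1,936,395.76.

CHF 1,936,395.76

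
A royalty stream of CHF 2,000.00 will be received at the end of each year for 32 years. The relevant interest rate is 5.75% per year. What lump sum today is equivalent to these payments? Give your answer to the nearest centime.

CHF 28,969.75

This is an ordinary annuity: 32 payments of CHF 2,000.00 at the end of each year.
Periodic rate r = 0.0575 per year.
PV = PMT × [(1 − (1+r)^−n)/r] = 2,000 × [1 − (1+r)^−32] / r = CHF 28,969.75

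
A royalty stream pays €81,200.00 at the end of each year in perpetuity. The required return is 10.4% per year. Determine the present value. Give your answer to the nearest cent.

€780,769.23

Periodic rate r = 0.104 per year.
Level perpetuity: PV = PMT / r = 81,200 / (0.104) = €780,769.23.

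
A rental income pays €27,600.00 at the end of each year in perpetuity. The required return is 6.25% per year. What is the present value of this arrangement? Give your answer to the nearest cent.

Periodic rate r = 0.0625 per year.
Level perpetuity: PV = PMT / r = 27,600 / (0.0625) = €441,600.00.

€441,600.00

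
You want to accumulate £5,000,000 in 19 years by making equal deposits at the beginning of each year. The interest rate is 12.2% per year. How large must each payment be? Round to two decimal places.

£68,734.63

Level annuity due; solve FV = PMT × [((1+r)^n − 1)/r] × (1+r) for PMT.
Periodic rate r = 0.122 per year.
With n = 19: PMT = 5,000,000 / ([((1+r)^n − 1)/r] × (1+r)) = £68,734.63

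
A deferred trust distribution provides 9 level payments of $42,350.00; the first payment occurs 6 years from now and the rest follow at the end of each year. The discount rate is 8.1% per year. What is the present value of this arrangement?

Ordinary annuity of 9 payments, first payment at period 6.
Periodic rate r = 0.081 per year.
The ordinary-annuity PV formula values the stream one period before the first payment (period 5); discount that back 5 periods:
PV₀ = 42,350 × [1 − (1+r)^−9] / r × (1+r)^−5 = $178,478.02

$178,478.02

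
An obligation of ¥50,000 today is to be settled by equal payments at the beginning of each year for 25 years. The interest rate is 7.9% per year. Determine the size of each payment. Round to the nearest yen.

Level annuity due; solve PV = PMT × [(1 − (1+r)^−n)/r] × (1+r) for PMT.
Periodic rate r = 0.079 per year.
With n = 25: PMT = 50,000 / ([(1 − (1+r)^−n)/r] × (1+r)) = ¥4,304

¥4,304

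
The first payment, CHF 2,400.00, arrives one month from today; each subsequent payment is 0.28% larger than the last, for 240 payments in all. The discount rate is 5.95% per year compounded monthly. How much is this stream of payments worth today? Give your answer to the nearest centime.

Periodic rate r = 0.0595/12 per month; n is counted in months.
Growing ordinary annuity: PV = PMT₁ × [1 − ((1+g)/(1+r))^n] / (r − g) = 2,400 × [1 − ((1+0.0028)/(1+r))^240] / (r − 0.0028) = CHF 448,230.02.

CHF 448,230.02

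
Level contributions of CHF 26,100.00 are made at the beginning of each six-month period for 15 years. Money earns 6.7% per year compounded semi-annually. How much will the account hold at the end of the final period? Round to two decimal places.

CHF 1,358,612.93

This is an annuity due: 30 deposits of CHF 26,100.00 at the beginning of each six-month period.
Periodic rate r = 0.067/2 per half-year; n is counted in half-years.
FV = PMT × [((1+r)^n − 1)/r] × (1+r) = 26,100 × [(1+r)^30 − 1] / r × (1+r) = CHF 1,358,612.93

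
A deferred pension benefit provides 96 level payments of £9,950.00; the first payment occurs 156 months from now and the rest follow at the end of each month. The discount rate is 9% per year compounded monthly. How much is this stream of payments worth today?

£213,302.49

Ordinary annuity of 96 payments, first payment at period 156.
Periodic rate r = 0.09/12 per month; n is counted in months.
The ordinary-annuity PV formula values the stream one period before the first payment (period 155); discount that back 155 periods:
PV₀ = 9,950 × [1 − (1+r)^−96] / r × (1+r)^−155 = £213,302.49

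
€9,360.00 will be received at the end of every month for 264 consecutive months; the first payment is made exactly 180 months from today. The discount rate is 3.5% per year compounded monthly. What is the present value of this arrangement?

€1,022,173.83

Ordinary annuity of 264 payments, first payment at period 180.
Periodic rate r = 0.035/12 per month; n is counted in months.
The ordinary-annuity PV formula values the stream one period before the first payment (period 179); discount that back 179 periods:
PV₀ = 9,360 × [1 − (1+r)^−264] / r × (1+r)^−179 = €1,022,173.83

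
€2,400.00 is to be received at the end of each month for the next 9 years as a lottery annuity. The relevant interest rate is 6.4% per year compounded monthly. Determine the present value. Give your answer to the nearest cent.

This is an ordinary annuity: 108 payments of €2,400.00 at the end of each month.
Periodic rate r = 0.064/12 per month; n is counted in months.
PV = PMT × [(1 − (1+r)^−n)/r] = 2,400 × [1 − (1+r)^−108] / r = €196,648.43

€196,648.43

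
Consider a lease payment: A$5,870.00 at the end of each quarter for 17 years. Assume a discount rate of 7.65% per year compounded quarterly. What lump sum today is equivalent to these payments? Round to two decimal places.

A$222,289.27

This is an ordinary annuity: 68 payments of A$5,870.00 at the end of each quarter.
Periodic rate r = 0.0765/4 per quarter; n is counted in quarters.
PV = PMT × [(1 − (1+r)^−n)/r] = 5,870 × [1 − (1+r)^−68] / r = A$222,289.27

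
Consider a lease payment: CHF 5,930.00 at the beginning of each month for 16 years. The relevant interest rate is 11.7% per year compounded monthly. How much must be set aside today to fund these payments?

CHF 518,811.08

This is an annuity due: 192 payments of CHF 5,930.00 at the beginning of each month.
Periodic rate r = 0.117/12 per month; n is counted in months.
PV = PMT × [(1 − (1+r)^−n)/r] × (1+r) = 5,930 × [1 − (1+r)^−192] / r × (1+r) = CHF 518,811.08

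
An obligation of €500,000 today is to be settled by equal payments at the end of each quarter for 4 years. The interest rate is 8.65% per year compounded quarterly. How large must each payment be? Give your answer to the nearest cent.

€37,300.77

Level ordinary annuity; solve PV = PMT × [(1 − (1+r)^−n)/r] for PMT.
Periodic rate r = 0.0865/4 per quarter; n is counted in quarters.
With n = 16: PMT = 500,000 / ([(1 − (1+r)^−n)/r]) = €37,300.77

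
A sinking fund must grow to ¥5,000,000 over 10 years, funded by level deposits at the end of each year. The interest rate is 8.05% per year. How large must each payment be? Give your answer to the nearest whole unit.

¥344,329

Level ordinary annuity; solve FV = PMT × [((1+r)^n − 1)/r] for PMT.
Periodic rate r = 0.0805 per year.
With n = 10: PMT = 5,000,000 / ([((1+r)^n − 1)/r]) = ¥344,329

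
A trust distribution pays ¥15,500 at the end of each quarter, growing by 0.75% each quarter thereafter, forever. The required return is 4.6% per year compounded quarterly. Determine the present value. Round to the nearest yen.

¥3,875,000

Periodic rate r = 0.046/4 per quarter.
Growing perpetuity (Gordon): PV = PMT₁ / (r − g) = 15,500 / (r − 0.0075) = ¥3,875,000.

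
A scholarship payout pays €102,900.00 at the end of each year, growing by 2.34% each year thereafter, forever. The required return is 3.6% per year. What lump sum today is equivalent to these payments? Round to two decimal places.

€8,166,666.67

Periodic rate r = 0.036 per year.
Growing perpetuity (Gordon): PV = PMT₁ / (r − g) = 102,900 / (r − 0.0234) = €8,166,666.67.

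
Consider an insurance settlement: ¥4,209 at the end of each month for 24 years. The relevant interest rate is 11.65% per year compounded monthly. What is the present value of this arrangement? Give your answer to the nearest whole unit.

This is an ordinary annuity: 288 payments of ¥4,209 at the end of each month.
Periodic rate r = 0.1165/12 per month; n is counted in months.
PV = PMT × [(1 − (1+r)^−n)/r] = 4,209 × [1 − (1+r)^−288] / r = ¥406,716

¥406,716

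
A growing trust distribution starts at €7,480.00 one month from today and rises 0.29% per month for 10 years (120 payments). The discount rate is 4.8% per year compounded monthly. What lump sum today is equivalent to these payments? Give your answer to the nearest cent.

€838,176.25

Periodic rate r = 0.048/12 per month; n is counted in months.
Growing ordinary annuity: PV = PMT₁ × [1 − ((1+g)/(1+r))^n] / (r − g) = 7,480 × [1 − ((1+0.0029)/(1+r))^120] / (r − 0.0029) = €838,176.25.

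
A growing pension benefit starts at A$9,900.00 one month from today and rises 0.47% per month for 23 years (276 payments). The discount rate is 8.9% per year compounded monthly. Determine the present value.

A$1,914,651.89

Periodic rate r = 0.089/12 per month; n is counted in months.
Growing ordinary annuity: PV = PMT₁ × [1 − ((1+g)/(1+r))^n] / (r − g) = 9,900 × [1 − ((1+0.0047)/(1+r))^276] / (r − 0.0047) = A$1,914,651.89.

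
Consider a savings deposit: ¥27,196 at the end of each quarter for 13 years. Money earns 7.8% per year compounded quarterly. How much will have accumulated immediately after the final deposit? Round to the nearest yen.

This is an ordinary annuity: 52 deposits of ¥27,196 at the end of each quarter.
Periodic rate r = 0.078/4 per quarter; n is counted in quarters.
FV = PMT × [((1+r)^n − 1)/r] = 27,196 × [(1+r)^52 − 1] / r = ¥2,412,539

¥2,412,539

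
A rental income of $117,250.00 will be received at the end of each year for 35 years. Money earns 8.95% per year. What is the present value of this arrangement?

This is an ordinary annuity: 35 payments of $117,250.00 at the end of each year.
Periodic rate r = 0.0895 per year.
PV = PMT × [(1 − (1+r)^−n)/r] = 117,250 × [1 − (1+r)^−35] / r = $1,244,842.50

$1,244,842.50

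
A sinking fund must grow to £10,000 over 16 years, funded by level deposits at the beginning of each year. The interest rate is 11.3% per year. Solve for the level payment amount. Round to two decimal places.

Level annuity due; solve FV = PMT × [((1+r)^n − 1)/r] × (1+r) for PMT.
Periodic rate r = 0.113 per year.
With n = 16: PMT = 10,000 / ([((1+r)^n − 1)/r] × (1+r)) = £223.37

£223.37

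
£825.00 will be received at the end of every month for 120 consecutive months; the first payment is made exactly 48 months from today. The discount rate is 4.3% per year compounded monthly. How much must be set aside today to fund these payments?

£67,915.51

Ordinary annuity of 120 payments, first payment at period 48.
Periodic rate r = 0.043/12 per month; n is counted in months.
The ordinary-annuity PV formula values the stream one period before the first payment (period 47); discount that back 47 periods:
PV₀ = 825 × [1 − (1+r)^−120] / r × (1+r)^−47 = £67,915.51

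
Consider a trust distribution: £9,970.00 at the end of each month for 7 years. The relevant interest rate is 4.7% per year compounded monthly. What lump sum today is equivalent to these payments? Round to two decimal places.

£712,480.08

This is an ordinary annuity: 84 payments of £9,970.00 at the end of each month.
Periodic rate r = 0.047/12 per month; n is counted in months.
PV = PMT × [(1 − (1+r)^−n)/r] = 9,970 × [1 − (1+r)^−84] / r = £712,480.08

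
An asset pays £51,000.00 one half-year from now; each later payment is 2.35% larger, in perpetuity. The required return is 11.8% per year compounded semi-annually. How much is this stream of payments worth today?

Periodic rate r = 0.118/2 per half-year.
Growing perpetuity (Gordon): PV = PMT₁ / (r − g) = 51,000 / (r − 0.0235) = £1,436,619.72.

£1,436,619.72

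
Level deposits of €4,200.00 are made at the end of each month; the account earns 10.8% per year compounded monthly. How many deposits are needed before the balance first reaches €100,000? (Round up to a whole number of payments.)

Periodic rate r = 0.108/12 per month; n is counted in months.
Ordinary annuity FV: 100,000 = 4,200 × [((1+r)^n − 1)/r].
(1+r)^n = 1 + 100,000 × r / 4,200, so n = ln(1 + 100,000·r/4,200) / ln(1+r) = 21.67.
Round up to a whole number of payments: n = 22.

22 payments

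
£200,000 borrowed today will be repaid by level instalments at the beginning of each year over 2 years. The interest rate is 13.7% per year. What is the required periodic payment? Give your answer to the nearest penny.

Level annuity due; solve PV = PMT × [(1 − (1+r)^−n)/r] × (1+r) for PMT.
Periodic rate r = 0.137 per year.
With n = 2: PMT = 200,000 / ([(1 − (1+r)^−n)/r] × (1+r)) = £106,410.86

£106,410.86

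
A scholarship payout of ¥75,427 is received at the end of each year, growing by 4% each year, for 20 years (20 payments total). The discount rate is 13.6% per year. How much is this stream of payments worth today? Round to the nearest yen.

¥651,311

Periodic rate r = 0.136 per year.
Growing ordinary annuity: PV = PMT₁ × [1 − ((1+g)/(1+r))^n] / (r − g) = 75,427 × [1 − ((1+0.04)/(1+r))^20] / (r − 0.04) = ¥651,311.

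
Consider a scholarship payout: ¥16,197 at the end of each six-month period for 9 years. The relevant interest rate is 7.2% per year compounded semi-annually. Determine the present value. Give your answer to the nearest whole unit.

¥211,873

This is an ordinary annuity: 18 payments of ¥16,197 at the end of each six-month period.
Periodic rate r = 0.072/2 per half-year; n is counted in half-years.
PV = PMT × [(1 − (1+r)^−n)/r] = 16,197 × [1 − (1+r)^−18] / r = ¥211,873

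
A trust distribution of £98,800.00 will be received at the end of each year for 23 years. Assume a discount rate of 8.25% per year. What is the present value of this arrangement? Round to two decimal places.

£1,004,173.66

This is an ordinary annuity: 23 payments of £98,800.00 at the end of each year.
Periodic rate r = 0.0825 per year.
PV = PMT × [(1 − (1+r)^−n)/r] = 98,800 × [1 − (1+r)^−23] / r = £1,004,173.66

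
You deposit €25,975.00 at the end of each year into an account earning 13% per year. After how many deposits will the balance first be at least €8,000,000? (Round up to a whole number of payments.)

31 payments

Periodic rate r = 0.13 per year.
Ordinary annuity FV: 8,000,000 = 25,975 × [((1+r)^n − 1)/r].
(1+r)^n = 1 + 8,000,000 × r / 25,975, so n = ln(1 + 8,000,000·r/25,975) / ln(1+r) = 30.39.
Round up to a whole number of payments: n = 31.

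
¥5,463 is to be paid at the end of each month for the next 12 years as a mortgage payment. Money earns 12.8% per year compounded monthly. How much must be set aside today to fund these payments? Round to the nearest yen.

This is an ordinary annuity: 144 payments of ¥5,463 at the end of each month.
Periodic rate r = 0.128/12 per month; n is counted in months.
PV = PMT × [(1 − (1+r)^−n)/r] = 5,463 × [1 − (1+r)^−144] / r = ¥401,019

¥401,019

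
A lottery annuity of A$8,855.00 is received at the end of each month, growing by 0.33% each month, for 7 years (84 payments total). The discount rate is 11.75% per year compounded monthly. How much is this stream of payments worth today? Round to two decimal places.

Periodic rate r = 0.1175/12 per month; n is counted in months.
Growing ordinary annuity: PV = PMT₁ × [1 − ((1+g)/(1+r))^n] / (r − g) = 8,855 × [1 − ((1+0.0033)/(1+r))^84] / (r − 0.0033) = A$570,549.29.

A$570,549.29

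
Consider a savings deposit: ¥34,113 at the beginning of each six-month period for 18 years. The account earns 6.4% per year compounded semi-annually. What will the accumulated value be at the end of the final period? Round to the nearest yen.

This is an annuity due: 36 deposits of ¥34,113 at the beginning of each six-month period.
Periodic rate r = 0.064/2 per half-year; n is counted in half-years.
FV = PMT × [((1+r)^n − 1)/r] × (1+r) = 34,113 × [(1+r)^36 − 1] / r × (1+r) = ¥2,319,010

¥2,319,010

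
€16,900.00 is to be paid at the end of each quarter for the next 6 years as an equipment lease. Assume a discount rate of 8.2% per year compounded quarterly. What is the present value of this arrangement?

This is an ordinary annuity: 24 payments of €16,900.00 at the end of each quarter.
Periodic rate r = 0.082/4 per quarter; n is counted in quarters.
PV = PMT × [(1 − (1+r)^−n)/r] = 16,900 × [1 − (1+r)^−24] / r = €317,842.22

€317,842.22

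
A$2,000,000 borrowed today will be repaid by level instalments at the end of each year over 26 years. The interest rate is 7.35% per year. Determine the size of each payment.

A$174,621.29

Level ordinary annuity; solve PV = PMT × [(1 − (1+r)^−n)/r] for PMT.
Periodic rate r = 0.0735 per year.
With n = 26: PMT = 2,000,000 / ([(1 − (1+r)^−n)/r]) = A$174,621.29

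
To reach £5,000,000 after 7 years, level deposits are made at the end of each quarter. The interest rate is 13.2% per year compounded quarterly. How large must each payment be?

Level ordinary annuity; solve FV = PMT × [((1+r)^n − 1)/r] for PMT.
Periodic rate r = 0.132/4 per quarter; n is counted in quarters.
With n = 28: PMT = 5,000,000 / ([((1+r)^n − 1)/r]) = £111,332.93

£111,332.93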